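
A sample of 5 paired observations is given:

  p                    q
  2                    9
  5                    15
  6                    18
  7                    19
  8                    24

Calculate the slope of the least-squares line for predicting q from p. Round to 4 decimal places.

n = 5, Σx = 28, Σy = 85, Σxy = 526, Σx² = 178
Sxx = Σx² − (Σx)²/n = 178 − 156.8 = 21.2
Sxy = Σxy − (Σx)(Σy)/n = 526 − 476 = 50
b = Sxy/Sxx = 50/21.2 = 2.358491

2.3585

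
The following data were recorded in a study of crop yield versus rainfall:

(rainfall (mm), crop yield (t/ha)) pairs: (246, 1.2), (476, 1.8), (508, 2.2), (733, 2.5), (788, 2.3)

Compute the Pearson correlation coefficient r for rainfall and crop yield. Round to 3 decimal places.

0.920

n = 5, Σx = 2751, Σy = 10, Σxy = 5914.5, Σx² = 1703389, Σy² = 21.06
Sxx = Σx² − (Σx)²/n = 1703389 − 1513600.2 = 189788.8
Sxy = Σxy − (Σx)(Σy)/n = 5914.5 − 5502 = 412.5
Syy = Σy² − (Σy)²/n = 21.06 − 20 = 1.06
r = Sxy/√(Sxx·Syy) = 412.5/√(201176.128) = 412.5/448.526619 = 0.919678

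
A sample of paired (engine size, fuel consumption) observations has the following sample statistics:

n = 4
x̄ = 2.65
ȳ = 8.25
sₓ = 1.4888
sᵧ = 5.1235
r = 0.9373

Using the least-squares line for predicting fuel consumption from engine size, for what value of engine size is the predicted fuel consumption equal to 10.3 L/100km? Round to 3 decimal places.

b = r · sᵧ/sₓ = 0.9373 · 5.1235/1.4888 = 3.225589
a = ȳ − b·x̄ = 8.25 − 3.225589·2.65 = -0.297810
Set a + b·x = 10.3: x = (10.3 − (-0.297810)) / 3.225589 = 3.285543

3.286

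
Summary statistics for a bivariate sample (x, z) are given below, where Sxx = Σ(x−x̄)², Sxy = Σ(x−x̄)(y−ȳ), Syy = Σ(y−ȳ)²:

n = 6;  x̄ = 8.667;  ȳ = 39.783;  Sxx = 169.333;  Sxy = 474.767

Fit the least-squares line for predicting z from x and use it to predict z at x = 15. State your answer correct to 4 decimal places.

57.5391

b = Sxy/Sxx = 474.767/169.333 = 2.803748
a = ȳ − b·x̄ = 39.783 − 2.803748·8.667 = 15.482919
ŷ(15) = a + b·15 = 15.482919 + 2.803748·15 = 57.539134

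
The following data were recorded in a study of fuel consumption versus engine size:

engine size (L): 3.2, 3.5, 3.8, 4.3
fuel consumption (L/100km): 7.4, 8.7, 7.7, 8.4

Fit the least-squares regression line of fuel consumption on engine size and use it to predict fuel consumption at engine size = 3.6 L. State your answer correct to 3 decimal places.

7.994

n = 4, Σx = 14.8, Σy = 32.2, Σxy = 119.51, Σx² = 55.42
Sxx = Σx² − (Σx)²/n = 55.42 − 54.76 = 0.66
Sxy = Σxy − (Σx)(Σy)/n = 119.51 − 119.14 = 0.37
b = Sxy/Sxx = 0.37/0.66 = 0.560606
a = ȳ − b·x̄ = 8.05 − 0.560606·3.7 = 5.975758
ŷ(3.6) = a + b·3.6 = 5.975758 + 0.560606·3.6 = 7.993939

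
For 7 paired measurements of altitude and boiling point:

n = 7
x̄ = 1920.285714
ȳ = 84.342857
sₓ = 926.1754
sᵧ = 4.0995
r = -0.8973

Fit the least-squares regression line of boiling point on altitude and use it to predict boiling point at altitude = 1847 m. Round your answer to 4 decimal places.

b = r · sᵧ/sₓ = -0.8973 · 4.0995/926.1754 = -0.003972
a = ȳ − b·x̄ = 84.342857 − (-0.003972)·1920.285714 = 91.969636
ŷ(1847) = a + b·1847 = 91.969636 + (-0.003972)·1847 = 84.633925

84.6339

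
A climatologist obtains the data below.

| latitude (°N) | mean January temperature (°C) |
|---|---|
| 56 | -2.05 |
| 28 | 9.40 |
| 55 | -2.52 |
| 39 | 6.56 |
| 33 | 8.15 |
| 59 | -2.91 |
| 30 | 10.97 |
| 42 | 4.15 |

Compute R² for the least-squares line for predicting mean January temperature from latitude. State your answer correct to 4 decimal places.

n = 8, Σx = 342, Σy = 31.75, Σxy = 866.3, Σx² = 15700, Σy² = 354.4005
Sxx = Σx² − (Σx)²/n = 15700 − 14620.5 = 1079.5
Sxy = Σxy − (Σx)(Σy)/n = 866.3 − 1357.3125 = -491.0125
Syy = Σy² − (Σy)²/n = 354.4005 − 126.007812 = 228.392687
R² = Sxy²/(Sxx·Syy) = (-491.0125)²/(1079.5·228.392687) = 0.977868

0.9779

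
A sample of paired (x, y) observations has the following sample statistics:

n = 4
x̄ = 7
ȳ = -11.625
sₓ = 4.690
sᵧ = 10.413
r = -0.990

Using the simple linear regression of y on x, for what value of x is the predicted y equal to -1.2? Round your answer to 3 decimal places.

b = r · sᵧ/sₓ = -0.99 · 10.413/4.69 = -2.198053
a = ȳ − b·x̄ = -11.625 − (-2.198053)·7 = 3.761373
Set a + b·x = -1.2: x = (-1.2 − 3.761373) / (-2.198053) = 2.257167

2.257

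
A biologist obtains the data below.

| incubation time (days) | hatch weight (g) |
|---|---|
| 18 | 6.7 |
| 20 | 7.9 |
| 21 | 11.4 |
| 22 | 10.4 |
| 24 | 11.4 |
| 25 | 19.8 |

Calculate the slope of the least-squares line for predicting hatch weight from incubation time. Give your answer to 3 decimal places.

n = 6, Σx = 130, Σy = 67.6, Σxy = 1515.4, Σx² = 2850
Sxx = Σx² − (Σx)²/n = 2850 − 2816.666667 = 33.333333
Sxy = Σxy − (Σx)(Σy)/n = 1515.4 − 1464.666667 = 50.733333
b = Sxy/Sxx = 50.733333/33.333333 = 1.522

1.522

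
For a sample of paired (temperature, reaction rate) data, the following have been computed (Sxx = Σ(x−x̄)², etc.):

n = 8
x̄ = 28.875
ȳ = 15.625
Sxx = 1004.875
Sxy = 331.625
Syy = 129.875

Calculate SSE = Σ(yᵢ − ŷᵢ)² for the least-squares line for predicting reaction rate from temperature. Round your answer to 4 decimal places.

20.4334

b = Sxy/Sxx = 331.625/1004.875 = 0.330016
SSE = Syy − b·Sxy = 129.875 − 0.330016·331.625 = 20.433387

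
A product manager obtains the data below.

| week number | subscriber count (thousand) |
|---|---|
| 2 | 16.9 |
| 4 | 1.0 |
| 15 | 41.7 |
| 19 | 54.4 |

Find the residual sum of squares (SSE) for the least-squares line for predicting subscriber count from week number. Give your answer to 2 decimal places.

n = 4, Σx = 40, Σy = 114, Σxy = 1696.9, Σx² = 606, Σy² = 4984.86
Sxx = Σx² − (Σx)²/n = 606 − 400 = 206
Sxy = Σxy − (Σx)(Σy)/n = 1696.9 − 1140 = 556.9
Syy = Σy² − (Σy)²/n = 4984.86 − 3249 = 1735.86
b = Sxy/Sxx = 556.9/206 = 2.703398
SSE = Syy − b·Sxy = 1735.86 − 2.703398·556.9 = 230.337621

230.34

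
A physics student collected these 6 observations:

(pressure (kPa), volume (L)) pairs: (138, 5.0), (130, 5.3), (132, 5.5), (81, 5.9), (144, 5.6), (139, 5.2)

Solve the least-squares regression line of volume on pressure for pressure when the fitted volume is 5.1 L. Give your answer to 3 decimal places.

n = 6, Σx = 764, Σy = 32.5, Σxy = 4112.1, Σx² = 99986
Sxx = Σx² − (Σx)²/n = 99986 − 97282.666667 = 2703.333333
Sxy = Σxy − (Σx)(Σy)/n = 4112.1 − 4138.333333 = -26.233333
b = Sxy/Sxx = -26.233333/2703.333333 = -0.009704
a = ȳ − b·x̄ = 5.416667 − (-0.009704)·127.333333 = 6.652318
Set a + b·x = 5.1: x = (5.1 − 6.652318) / (-0.009704) = 159.965693

159.966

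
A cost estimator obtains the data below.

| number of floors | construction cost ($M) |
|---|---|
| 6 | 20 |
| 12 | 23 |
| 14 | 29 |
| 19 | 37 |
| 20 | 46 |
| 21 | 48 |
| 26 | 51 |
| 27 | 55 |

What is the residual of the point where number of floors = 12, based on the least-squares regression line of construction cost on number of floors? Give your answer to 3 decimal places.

n = 8, Σx = 145, Σy = 309, Σxy = 6244, Σx² = 2983
Sxx = Σx² − (Σx)²/n = 2983 − 2628.125 = 354.875
Sxy = Σxy − (Σx)(Σy)/n = 6244 − 5600.625 = 643.375
b = Sxy/Sxx = 643.375/354.875 = 1.812962
a = ȳ − b·x̄ = 38.625 − 1.812962·18.125 = 5.765058
ŷ(12) = 5.765058 + 1.812962·12 = 27.520606
residual = y − ŷ = 23 − 27.520606 = -4.520606

-4.521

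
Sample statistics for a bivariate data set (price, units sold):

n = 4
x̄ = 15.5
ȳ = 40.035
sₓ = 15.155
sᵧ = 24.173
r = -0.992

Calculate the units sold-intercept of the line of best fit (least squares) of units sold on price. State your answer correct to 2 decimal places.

b = r · sᵧ/sₓ = -0.992 · 24.173/15.155 = -1.582291
a = ȳ − b·x̄ = 40.035 − (-1.582291)·15.5 = 64.560506

64.56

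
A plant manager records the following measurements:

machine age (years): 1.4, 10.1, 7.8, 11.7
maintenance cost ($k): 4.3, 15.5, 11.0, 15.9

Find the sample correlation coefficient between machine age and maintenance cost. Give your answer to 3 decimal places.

n = 4, Σx = 31, Σy = 46.7, Σxy = 434.4, Σx² = 301.7, Σy² = 632.55
Sxx = Σx² − (Σx)²/n = 301.7 − 240.25 = 61.45
Sxy = Σxy − (Σx)(Σy)/n = 434.4 − 361.925 = 72.475
Syy = Σy² − (Σy)²/n = 632.55 − 545.2225 = 87.3275
r = Sxy/√(Sxx·Syy) = 72.475/√(5366.274875) = 72.475/73.254862 = 0.989354

0.989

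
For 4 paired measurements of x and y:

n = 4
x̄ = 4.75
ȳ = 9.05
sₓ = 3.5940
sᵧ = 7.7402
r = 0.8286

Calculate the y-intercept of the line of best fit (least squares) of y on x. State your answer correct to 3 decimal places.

b = r · sᵧ/sₓ = 0.8286 · 7.7402/3.594 = 1.784510
a = ȳ − b·x̄ = 9.05 − 1.784510·4.75 = 0.573576

0.574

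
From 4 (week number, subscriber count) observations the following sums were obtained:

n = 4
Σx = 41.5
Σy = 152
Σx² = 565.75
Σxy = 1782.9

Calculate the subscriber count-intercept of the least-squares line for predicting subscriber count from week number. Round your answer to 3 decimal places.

22.198

Sxx = Σx² − (Σx)²/n = 565.75 − 430.5625 = 135.1875
Sxy = Σxy − (Σx)(Σy)/n = 1782.9 − 1577 = 205.9
b = Sxy/Sxx = 205.9/135.1875 = 1.523070
a = ȳ − b·x̄ = 38 − 1.523070·10.375 = 22.198151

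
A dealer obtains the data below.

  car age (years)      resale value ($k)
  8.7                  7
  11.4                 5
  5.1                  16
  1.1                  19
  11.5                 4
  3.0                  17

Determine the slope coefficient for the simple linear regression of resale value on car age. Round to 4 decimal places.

n = 6, Σx = 40.8, Σy = 68, Σxy = 317.4, Σx² = 374.12
Sxx = Σx² − (Σx)²/n = 374.12 − 277.44 = 96.68
Sxy = Σxy − (Σx)(Σy)/n = 317.4 − 462.4 = -145
b = Sxy/Sxx = -145/96.68 = -1.499793

-1.4998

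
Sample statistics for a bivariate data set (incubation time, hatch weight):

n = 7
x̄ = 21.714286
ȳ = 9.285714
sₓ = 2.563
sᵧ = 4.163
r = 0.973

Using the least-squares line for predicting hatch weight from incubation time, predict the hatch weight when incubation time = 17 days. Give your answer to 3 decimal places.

b = r · sᵧ/sₓ = 0.973 · 4.163/2.563 = 1.580413
a = ȳ − b·x̄ = 9.285714 − 1.580413·21.714286 = -25.031830
ŷ(17) = a + b·17 = -25.031830 + 1.580413·17 = 1.835194

1.835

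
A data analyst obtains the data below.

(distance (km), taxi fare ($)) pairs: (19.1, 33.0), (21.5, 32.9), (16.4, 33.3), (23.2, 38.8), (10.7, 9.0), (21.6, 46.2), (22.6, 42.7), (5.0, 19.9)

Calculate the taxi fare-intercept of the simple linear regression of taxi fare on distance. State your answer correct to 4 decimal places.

n = 8, Σx = 140.1, Σy = 255.8, Σxy = 4942.67, Σx² = 2751.07
Sxx = Σx² − (Σx)²/n = 2751.07 − 2453.50125 = 297.56875
Sxy = Σxy − (Σx)(Σy)/n = 4942.67 − 4479.6975 = 462.9725
b = Sxy/Sxx = 462.9725/297.56875 = 1.555851
a = ȳ − b·x̄ = 31.975 − 1.555851·17.5125 = 4.728167

4.7282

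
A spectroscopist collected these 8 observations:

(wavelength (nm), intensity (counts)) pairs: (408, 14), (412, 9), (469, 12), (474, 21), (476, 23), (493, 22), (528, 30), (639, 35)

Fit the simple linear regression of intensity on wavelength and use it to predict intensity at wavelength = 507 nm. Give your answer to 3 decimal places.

22.905

n = 8, Σx = 3899, Σy = 166, Σxy = 85001, Σx² = 1937575
Sxx = Σx² − (Σx)²/n = 1937575 − 1900275.125 = 37299.875
Sxy = Σxy − (Σx)(Σy)/n = 85001 − 80904.25 = 4096.75
b = Sxy/Sxx = 4096.75/37299.875 = 0.109833
a = ȳ − b·x̄ = 20.75 − 0.109833·487.375 = -32.779765
ŷ(507) = a + b·507 = -32.779765 + 0.109833·507 = 22.905469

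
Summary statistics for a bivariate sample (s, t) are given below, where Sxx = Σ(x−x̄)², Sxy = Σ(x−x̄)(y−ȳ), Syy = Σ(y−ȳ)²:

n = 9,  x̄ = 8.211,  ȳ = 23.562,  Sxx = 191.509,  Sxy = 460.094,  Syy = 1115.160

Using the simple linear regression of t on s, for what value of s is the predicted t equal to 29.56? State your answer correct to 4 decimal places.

b = Sxy/Sxx = 460.094/191.509 = 2.402467
a = ȳ − b·x̄ = 23.562 − 2.402467·8.211 = 3.835346
Set a + b·x = 29.56: x = (29.56 − 3.835346) / 2.402467 = 10.707601

10.7076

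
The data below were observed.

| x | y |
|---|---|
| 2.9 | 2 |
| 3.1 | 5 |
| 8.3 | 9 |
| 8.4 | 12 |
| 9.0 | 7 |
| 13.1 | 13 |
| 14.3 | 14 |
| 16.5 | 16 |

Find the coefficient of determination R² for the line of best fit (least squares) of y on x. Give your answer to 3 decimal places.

0.877

n = 8, Σx = 75.6, Σy = 78, Σxy = 894.3, Σx² = 886.82, Σy² = 924
Sxx = Σx² − (Σx)²/n = 886.82 − 714.42 = 172.4
Sxy = Σxy − (Σx)(Σy)/n = 894.3 − 737.1 = 157.2
Syy = Σy² − (Σy)²/n = 924 − 760.5 = 163.5
R² = Sxy²/(Sxx·Syy) = (157.2)²/(172.4·163.5) = 0.876698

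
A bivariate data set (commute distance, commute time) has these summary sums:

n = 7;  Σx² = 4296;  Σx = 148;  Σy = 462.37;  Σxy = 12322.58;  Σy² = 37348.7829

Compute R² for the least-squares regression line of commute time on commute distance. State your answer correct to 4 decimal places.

Sxx = Σx² − (Σx)²/n = 4296 − 3129.142857 = 1166.857143
Sxy = Σxy − (Σx)(Σy)/n = 12322.58 − 9775.822857 = 2546.757143
Syy = Σy² − (Σy)²/n = 37348.7829 − 30540.859557 = 6807.923343
R² = Sxy²/(Sxx·Syy) = (2546.757143)²/(1166.857143·6807.923343) = 0.816475

0.8165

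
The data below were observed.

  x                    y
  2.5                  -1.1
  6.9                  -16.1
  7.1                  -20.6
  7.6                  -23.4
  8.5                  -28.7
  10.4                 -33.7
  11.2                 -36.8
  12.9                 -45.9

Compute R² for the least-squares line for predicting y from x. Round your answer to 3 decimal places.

0.985

n = 8, Σx = 67.1, Σy = -206.3, Σxy = -2036.64, Σx² = 634.29, Σy² = 6652.77
Sxx = Σx² − (Σx)²/n = 634.29 − 562.80125 = 71.48875
Sxy = Σxy − (Σx)(Σy)/n = -2036.64 − (-1730.34125) = -306.29875
Syy = Σy² − (Σy)²/n = 6652.77 − 5319.96125 = 1332.80875
R² = Sxy²/(Sxx·Syy) = (-306.29875)²/(71.48875·1332.80875) = 0.984657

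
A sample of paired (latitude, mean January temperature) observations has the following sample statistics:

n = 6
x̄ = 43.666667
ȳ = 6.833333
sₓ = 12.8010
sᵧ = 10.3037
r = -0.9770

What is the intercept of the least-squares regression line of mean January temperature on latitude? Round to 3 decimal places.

b = r · sᵧ/sₓ = -0.977 · 10.3037/12.801 = -0.786401
a = ȳ − b·x̄ = 6.833333 − (-0.786401)·43.666667 = 41.172829

41.173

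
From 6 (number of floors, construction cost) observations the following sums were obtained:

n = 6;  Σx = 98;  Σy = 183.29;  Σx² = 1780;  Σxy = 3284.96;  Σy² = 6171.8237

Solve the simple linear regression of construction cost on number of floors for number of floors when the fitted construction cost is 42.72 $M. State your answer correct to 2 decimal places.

Sxx = Σx² − (Σx)²/n = 1780 − 1600.666667 = 179.333333
Sxy = Σxy − (Σx)(Σy)/n = 3284.96 − 2993.736667 = 291.223333
b = Sxy/Sxx = 291.223333/179.333333 = 1.623922
a = ȳ − b·x̄ = 30.548333 − 1.623922·16.333333 = 4.024275
Set a + b·x = 42.72: x = (42.72 − 4.024275) / 1.623922 = 23.828562

23.83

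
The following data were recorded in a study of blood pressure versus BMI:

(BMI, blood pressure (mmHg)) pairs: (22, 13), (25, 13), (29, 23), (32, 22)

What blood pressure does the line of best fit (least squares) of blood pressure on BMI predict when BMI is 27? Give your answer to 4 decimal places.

17.7500

n = 4, Σx = 108, Σy = 71, Σxy = 1982, Σx² = 2974
Sxx = Σx² − (Σx)²/n = 2974 − 2916 = 58
Sxy = Σxy − (Σx)(Σy)/n = 1982 − 1917 = 65
b = Sxy/Sxx = 65/58 = 1.120690
a = ȳ − b·x̄ = 17.75 − 1.120690·27 = -12.508621
ŷ(27) = a + b·27 = -12.508621 + 1.120690·27 = 17.75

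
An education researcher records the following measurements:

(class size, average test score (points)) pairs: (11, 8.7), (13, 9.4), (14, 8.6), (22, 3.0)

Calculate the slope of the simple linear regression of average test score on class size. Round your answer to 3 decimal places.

-0.589

n = 4, Σx = 60, Σy = 29.7, Σxy = 404.3, Σx² = 970
Sxx = Σx² − (Σx)²/n = 970 − 900 = 70
Sxy = Σxy − (Σx)(Σy)/n = 404.3 − 445.5 = -41.2
b = Sxy/Sxx = -41.2/70 = -0.588571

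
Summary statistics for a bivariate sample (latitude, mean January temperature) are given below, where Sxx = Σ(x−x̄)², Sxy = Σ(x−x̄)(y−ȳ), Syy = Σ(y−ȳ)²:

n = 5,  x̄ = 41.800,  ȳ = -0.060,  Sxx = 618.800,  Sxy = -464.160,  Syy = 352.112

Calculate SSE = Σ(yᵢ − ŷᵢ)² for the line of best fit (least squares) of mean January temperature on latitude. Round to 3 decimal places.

3.947

b = Sxy/Sxx = -464.16/618.8 = -0.750097
SSE = Syy − b·Sxy = 352.112 − (-0.750097)·(-464.16) = 3.946994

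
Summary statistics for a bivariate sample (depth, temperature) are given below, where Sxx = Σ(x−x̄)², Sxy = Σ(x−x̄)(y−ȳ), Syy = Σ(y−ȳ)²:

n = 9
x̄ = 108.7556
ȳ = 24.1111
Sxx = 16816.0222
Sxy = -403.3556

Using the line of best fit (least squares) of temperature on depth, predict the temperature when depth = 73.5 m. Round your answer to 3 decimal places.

b = Sxy/Sxx = -403.3556/16816.0222 = -0.023986
a = ȳ − b·x̄ = 24.1111 − (-0.023986)·108.7556 = 26.719754
ŷ(73.5) = a + b·73.5 = 26.719754 + (-0.023986)·73.5 = 24.956754

24.957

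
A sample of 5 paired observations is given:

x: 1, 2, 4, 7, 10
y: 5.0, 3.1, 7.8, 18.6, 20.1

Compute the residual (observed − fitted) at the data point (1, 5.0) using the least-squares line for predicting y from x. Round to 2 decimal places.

n = 5, Σx = 24, Σy = 54.6, Σxy = 373.6, Σx² = 170
Sxx = Σx² − (Σx)²/n = 170 − 115.2 = 54.8
Sxy = Σxy − (Σx)(Σy)/n = 373.6 − 262.08 = 111.52
b = Sxy/Sxx = 111.52/54.8 = 2.035036
a = ȳ − b·x̄ = 10.92 − 2.035036·4.8 = 1.151825
ŷ(1) = 1.151825 + 2.035036·1 = 3.186861
residual = y − ŷ = 5.0 − 3.186861 = 1.813139

1.81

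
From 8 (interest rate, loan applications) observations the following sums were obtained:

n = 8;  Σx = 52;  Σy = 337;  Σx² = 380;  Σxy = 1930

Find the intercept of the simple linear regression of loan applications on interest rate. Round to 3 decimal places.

Sxx = Σx² − (Σx)²/n = 380 − 338 = 42
Sxy = Σxy − (Σx)(Σy)/n = 1930 − 2190.5 = -260.5
b = Sxy/Sxx = -260.5/42 = -6.202381
a = ȳ − b·x̄ = 42.125 − (-6.202381)·6.5 = 82.440476

82.440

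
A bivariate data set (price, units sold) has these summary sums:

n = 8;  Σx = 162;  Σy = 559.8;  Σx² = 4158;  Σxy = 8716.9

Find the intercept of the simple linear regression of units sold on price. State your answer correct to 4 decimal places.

130.4146

Sxx = Σx² − (Σx)²/n = 4158 − 3280.5 = 877.5
Sxy = Σxy − (Σx)(Σy)/n = 8716.9 − 11335.95 = -2619.05
b = Sxy/Sxx = -2619.05/877.5 = -2.984672
a = ȳ − b·x̄ = 69.975 − (-2.984672)·20.25 = 130.414615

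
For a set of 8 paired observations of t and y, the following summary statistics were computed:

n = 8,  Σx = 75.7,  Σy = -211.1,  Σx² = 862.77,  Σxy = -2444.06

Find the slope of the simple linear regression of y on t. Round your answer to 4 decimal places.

Sxx = Σx² − (Σx)²/n = 862.77 − 716.31125 = 146.45875
Sxy = Σxy − (Σx)(Σy)/n = -2444.06 − (-1997.53375) = -446.52625
b = Sxy/Sxx = -446.52625/146.45875 = -3.048819

-3.0488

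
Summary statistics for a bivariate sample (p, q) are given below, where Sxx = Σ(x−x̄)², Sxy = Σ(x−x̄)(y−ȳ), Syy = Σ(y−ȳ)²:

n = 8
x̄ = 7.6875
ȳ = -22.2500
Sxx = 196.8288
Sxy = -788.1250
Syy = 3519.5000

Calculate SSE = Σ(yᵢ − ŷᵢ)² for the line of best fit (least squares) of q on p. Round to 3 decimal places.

b = Sxy/Sxx = -788.125/196.8288 = -4.004114
SSE = Syy − b·Sxy = 3519.5 − (-4.004114)·(-788.125) = 363.757468

363.757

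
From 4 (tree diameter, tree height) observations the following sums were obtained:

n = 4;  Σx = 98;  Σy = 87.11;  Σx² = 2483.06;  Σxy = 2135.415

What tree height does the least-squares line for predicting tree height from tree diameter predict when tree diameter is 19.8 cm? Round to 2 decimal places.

Sxx = Σx² − (Σx)²/n = 2483.06 − 2401 = 82.06
Sxy = Σxy − (Σx)(Σy)/n = 2135.415 − 2134.195 = 1.22
b = Sxy/Sxx = 1.22/82.06 = 0.014867
a = ȳ − b·x̄ = 21.7775 − 0.014867·24.5 = 21.413254
ŷ(19.8) = a + b·19.8 = 21.413254 + 0.014867·19.8 = 21.707624

21.71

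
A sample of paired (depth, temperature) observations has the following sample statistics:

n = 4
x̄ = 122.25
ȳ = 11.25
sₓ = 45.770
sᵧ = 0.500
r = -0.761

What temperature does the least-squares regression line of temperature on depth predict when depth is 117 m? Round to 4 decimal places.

11.2936

b = r · sᵧ/sₓ = -0.761 · 0.5/45.77 = -0.008313
a = ȳ − b·x̄ = 11.25 − (-0.008313)·122.25 = 12.266302
ŷ(117) = a + b·117 = 12.266302 + (-0.008313)·117 = 11.293645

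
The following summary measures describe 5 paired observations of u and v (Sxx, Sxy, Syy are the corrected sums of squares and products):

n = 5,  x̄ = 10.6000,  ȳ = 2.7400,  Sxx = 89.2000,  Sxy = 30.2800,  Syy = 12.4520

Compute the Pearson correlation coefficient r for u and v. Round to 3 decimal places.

r = Sxy/√(Sxx·Syy) = 30.28/√(1110.7184) = 30.28/33.327442 = 0.908561

0.909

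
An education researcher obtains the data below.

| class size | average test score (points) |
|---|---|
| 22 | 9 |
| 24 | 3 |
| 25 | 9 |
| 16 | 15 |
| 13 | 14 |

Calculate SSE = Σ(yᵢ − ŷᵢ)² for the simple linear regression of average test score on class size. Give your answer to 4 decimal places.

n = 5, Σx = 100, Σy = 50, Σxy = 917, Σx² = 2110, Σy² = 592
Sxx = Σx² − (Σx)²/n = 2110 − 2000 = 110
Sxy = Σxy − (Σx)(Σy)/n = 917 − 1000 = -83
Syy = Σy² − (Σy)²/n = 592 − 500 = 92
b = Sxy/Sxx = -83/110 = -0.754545
SSE = Syy − b·Sxy = 92 − (-0.754545)·(-83) = 29.372727

29.3727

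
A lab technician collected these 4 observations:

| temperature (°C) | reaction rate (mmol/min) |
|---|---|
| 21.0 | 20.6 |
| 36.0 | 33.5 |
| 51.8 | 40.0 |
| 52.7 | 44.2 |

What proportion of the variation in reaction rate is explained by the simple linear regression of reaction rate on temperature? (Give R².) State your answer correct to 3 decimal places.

n = 4, Σx = 161.5, Σy = 138.3, Σxy = 6039.94, Σx² = 7197.53, Σy² = 5100.25
Sxx = Σx² − (Σx)²/n = 7197.53 − 6520.5625 = 676.9675
Sxy = Σxy − (Σx)(Σy)/n = 6039.94 − 5583.8625 = 456.0775
Syy = Σy² − (Σy)²/n = 5100.25 − 4781.7225 = 318.5275
R² = Sxy²/(Sxx·Syy) = (456.0775)²/(676.9675·318.5275) = 0.964634

0.965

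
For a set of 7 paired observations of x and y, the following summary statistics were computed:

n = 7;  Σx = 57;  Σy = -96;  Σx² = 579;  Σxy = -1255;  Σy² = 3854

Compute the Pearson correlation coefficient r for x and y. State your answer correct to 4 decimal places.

Sxx = Σx² − (Σx)²/n = 579 − 464.142857 = 114.857143
Sxy = Σxy − (Σx)(Σy)/n = -1255 − (-781.714286) = -473.285714
Syy = Σy² − (Σy)²/n = 3854 − 1316.571429 = 2537.428571
r = Sxy/√(Sxx·Syy) = -473.285714/√(291441.795918) = -473.285714/539.853495 = -0.876693

-0.8767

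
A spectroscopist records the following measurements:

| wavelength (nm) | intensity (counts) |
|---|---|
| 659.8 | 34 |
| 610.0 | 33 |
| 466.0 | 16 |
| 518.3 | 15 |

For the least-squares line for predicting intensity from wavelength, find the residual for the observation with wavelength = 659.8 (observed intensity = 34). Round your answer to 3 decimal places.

-1.257

n = 4, Σx = 2254.1, Σy = 98, Σxy = 57793.7, Σx² = 1293226.93
Sxx = Σx² − (Σx)²/n = 1293226.93 − 1270241.7025 = 22985.2275
Sxy = Σxy − (Σx)(Σy)/n = 57793.7 − 55225.45 = 2568.25
b = Sxy/Sxx = 2568.25/22985.2275 = 0.111735
a = ȳ − b·x̄ = 24.5 − 0.111735·563.525 = -38.465358
ŷ(659.8) = -38.465358 + 0.111735·659.8 = 35.257269
residual = y − ŷ = 34 − 35.257269 = -1.257269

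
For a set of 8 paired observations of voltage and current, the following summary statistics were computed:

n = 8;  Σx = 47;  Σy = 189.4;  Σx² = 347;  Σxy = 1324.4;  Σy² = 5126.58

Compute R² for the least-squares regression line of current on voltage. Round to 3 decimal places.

Sxx = Σx² − (Σx)²/n = 347 − 276.125 = 70.875
Sxy = Σxy − (Σx)(Σy)/n = 1324.4 − 1112.725 = 211.675
Syy = Σy² − (Σy)²/n = 5126.58 − 4484.045 = 642.535
R² = Sxy²/(Sxx·Syy) = (211.675)²/(70.875·642.535) = 0.983896

0.984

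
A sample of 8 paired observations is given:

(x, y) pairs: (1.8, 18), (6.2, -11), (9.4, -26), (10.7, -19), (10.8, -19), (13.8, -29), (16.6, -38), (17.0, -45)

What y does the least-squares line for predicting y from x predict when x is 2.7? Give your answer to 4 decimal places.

7.7656

n = 8, Σx = 86.3, Σy = -169, Σxy = -2484.7, Σx² = 1116.17
Sxx = Σx² − (Σx)²/n = 1116.17 − 930.96125 = 185.20875
Sxy = Σxy − (Σx)(Σy)/n = -2484.7 − (-1823.0875) = -661.6125
b = Sxy/Sxx = -661.6125/185.20875 = -3.572253
a = ȳ − b·x̄ = -21.125 − (-3.572253)·10.7875 = 17.410678
ŷ(2.7) = a + b·2.7 = 17.410678 + (-3.572253)·2.7 = 7.765596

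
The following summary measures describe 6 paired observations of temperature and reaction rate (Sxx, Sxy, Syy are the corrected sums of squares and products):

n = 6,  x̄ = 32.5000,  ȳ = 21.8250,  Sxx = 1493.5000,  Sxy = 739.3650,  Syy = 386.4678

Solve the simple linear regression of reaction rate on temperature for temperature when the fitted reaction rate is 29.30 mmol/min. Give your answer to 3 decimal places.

b = Sxy/Sxx = 739.365/1493.5 = 0.495055
a = ȳ − b·x̄ = 21.825 − 0.495055·32.5 = 5.735705
Set a + b·x = 29.30: x = (29.30 − 5.735705) / 0.495055 = 47.599325

47.599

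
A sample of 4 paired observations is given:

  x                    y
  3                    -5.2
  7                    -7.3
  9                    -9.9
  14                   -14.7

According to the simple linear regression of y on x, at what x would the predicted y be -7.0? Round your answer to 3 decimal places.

n = 4, Σx = 33, Σy = -37.1, Σxy = -361.6, Σx² = 335
Sxx = Σx² − (Σx)²/n = 335 − 272.25 = 62.75
Sxy = Σxy − (Σx)(Σy)/n = -361.6 − (-306.075) = -55.525
b = Sxy/Sxx = -55.525/62.75 = -0.884861
a = ȳ − b·x̄ = -9.275 − (-0.884861)·8.25 = -1.974900
Set a + b·x = -7.0: x = (-7.0 − (-1.974900)) / (-0.884861) = 5.678973

5.679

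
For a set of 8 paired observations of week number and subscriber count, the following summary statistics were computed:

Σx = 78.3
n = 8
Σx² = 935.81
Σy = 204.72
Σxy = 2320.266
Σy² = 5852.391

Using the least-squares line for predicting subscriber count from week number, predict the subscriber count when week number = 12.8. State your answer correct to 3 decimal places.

Sxx = Σx² − (Σx)²/n = 935.81 − 766.36125 = 169.44875
Sxy = Σxy − (Σx)(Σy)/n = 2320.266 − 2003.697 = 316.569
b = Sxy/Sxx = 316.569/169.44875 = 1.868229
a = ȳ − b·x̄ = 25.59 − 1.868229·9.7875 = 7.304713
ŷ(12.8) = a + b·12.8 = 7.304713 + 1.868229·12.8 = 31.218039

31.218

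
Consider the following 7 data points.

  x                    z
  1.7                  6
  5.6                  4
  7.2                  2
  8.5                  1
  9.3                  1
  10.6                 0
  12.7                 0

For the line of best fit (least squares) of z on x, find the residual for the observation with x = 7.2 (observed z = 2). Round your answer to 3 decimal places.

-0.448

n = 7, Σx = 55.6, Σy = 14, Σxy = 64.8, Σx² = 518.48
Sxx = Σx² − (Σx)²/n = 518.48 − 441.622857 = 76.857143
Sxy = Σxy − (Σx)(Σy)/n = 64.8 − 111.2 = -46.4
b = Sxy/Sxx = -46.4/76.857143 = -0.603717
a = ȳ − b·x̄ = 2 − (-0.603717)·7.942857 = 6.795242
ŷ(7.2) = 6.795242 + (-0.603717)·7.2 = 2.448476
residual = y − ŷ = 2 − 2.448476 = -0.448476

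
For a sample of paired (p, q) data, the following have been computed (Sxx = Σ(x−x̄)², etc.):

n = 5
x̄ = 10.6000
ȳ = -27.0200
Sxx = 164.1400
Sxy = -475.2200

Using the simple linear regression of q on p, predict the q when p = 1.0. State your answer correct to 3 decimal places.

0.774

b = Sxy/Sxx = -475.22/164.14 = -2.895211
a = ȳ − b·x̄ = -27.02 − (-2.895211)·10.6 = 3.669241
ŷ(1.0) = a + b·1.0 = 3.669241 + (-2.895211)·1 = 0.774029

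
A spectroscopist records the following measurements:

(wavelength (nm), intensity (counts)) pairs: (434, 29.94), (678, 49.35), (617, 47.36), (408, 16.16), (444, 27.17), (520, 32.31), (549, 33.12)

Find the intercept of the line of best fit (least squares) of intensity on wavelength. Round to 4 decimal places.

n = 7, Σx = 3650, Σy = 235.41, Σxy = 129315.22, Σx² = 1964130
Sxx = Σx² − (Σx)²/n = 1964130 − 1903214.285714 = 60915.714286
Sxy = Σxy − (Σx)(Σy)/n = 129315.22 − 122749.5 = 6565.72
b = Sxy/Sxx = 6565.72/60915.714286 = 0.107784
a = ȳ − b·x̄ = 33.63 − 0.107784·521.428571 = -22.571492

-22.5715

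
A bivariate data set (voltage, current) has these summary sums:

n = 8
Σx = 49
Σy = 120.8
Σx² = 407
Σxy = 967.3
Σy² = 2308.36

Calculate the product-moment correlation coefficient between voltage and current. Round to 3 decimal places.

1.000

Sxx = Σx² − (Σx)²/n = 407 − 300.125 = 106.875
Sxy = Σxy − (Σx)(Σy)/n = 967.3 − 739.9 = 227.4
Syy = Σy² − (Σy)²/n = 2308.36 − 1824.08 = 484.28
r = Sxy/√(Sxx·Syy) = 227.4/√(51757.425) = 227.4/227.502582 = 0.999549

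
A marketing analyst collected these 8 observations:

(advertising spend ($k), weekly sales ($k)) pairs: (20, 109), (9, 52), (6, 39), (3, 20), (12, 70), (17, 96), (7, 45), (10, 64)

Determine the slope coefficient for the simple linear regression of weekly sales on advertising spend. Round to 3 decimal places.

5.184

n = 8, Σx = 84, Σy = 495, Σxy = 6369, Σx² = 1108
Sxx = Σx² − (Σx)²/n = 1108 − 882 = 226
Sxy = Σxy − (Σx)(Σy)/n = 6369 − 5197.5 = 1171.5
b = Sxy/Sxx = 1171.5/226 = 5.183628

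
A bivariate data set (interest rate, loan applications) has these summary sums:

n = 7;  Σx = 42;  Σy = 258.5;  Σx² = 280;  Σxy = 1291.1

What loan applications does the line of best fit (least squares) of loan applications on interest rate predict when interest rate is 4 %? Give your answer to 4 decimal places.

Sxx = Σx² − (Σx)²/n = 280 − 252 = 28
Sxy = Σxy − (Σx)(Σy)/n = 1291.1 − 1551 = -259.9
b = Sxy/Sxx = -259.9/28 = -9.282143
a = ȳ − b·x̄ = 36.928571 − (-9.282143)·6 = 92.621429
ŷ(4) = a + b·4 = 92.621429 + (-9.282143)·4 = 55.492857

55.4929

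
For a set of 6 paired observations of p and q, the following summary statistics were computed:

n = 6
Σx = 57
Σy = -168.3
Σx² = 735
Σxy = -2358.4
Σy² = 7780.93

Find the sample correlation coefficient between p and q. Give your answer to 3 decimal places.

-0.987

Sxx = Σx² − (Σx)²/n = 735 − 541.5 = 193.5
Sxy = Σxy − (Σx)(Σy)/n = -2358.4 − (-1598.85) = -759.55
Syy = Σy² − (Σy)²/n = 7780.93 − 4720.815 = 3060.115
r = Sxy/√(Sxx·Syy) = -759.55/√(592132.2525) = -759.55/769.501301 = -0.987068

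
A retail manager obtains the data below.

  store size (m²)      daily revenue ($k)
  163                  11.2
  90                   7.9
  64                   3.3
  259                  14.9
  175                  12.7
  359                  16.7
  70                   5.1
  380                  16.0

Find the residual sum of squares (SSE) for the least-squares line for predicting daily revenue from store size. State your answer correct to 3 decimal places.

24.106

n = 8, Σx = 1560, Σy = 87.8, Σxy = 21261.7, Σx² = 414652, Σy² = 1142.94
Sxx = Σx² − (Σx)²/n = 414652 − 304200 = 110452
Sxy = Σxy − (Σx)(Σy)/n = 21261.7 − 17121 = 4140.7
Syy = Σy² − (Σy)²/n = 1142.94 − 963.605 = 179.335
b = Sxy/Sxx = 4140.7/110452 = 0.037489
SSE = Syy − b·Sxy = 179.335 − 0.037489·4140.7 = 24.105611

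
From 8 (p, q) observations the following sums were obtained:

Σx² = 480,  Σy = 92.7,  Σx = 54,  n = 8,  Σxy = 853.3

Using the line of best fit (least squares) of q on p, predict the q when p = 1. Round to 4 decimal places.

0.2580

Sxx = Σx² − (Σx)²/n = 480 − 364.5 = 115.5
Sxy = Σxy − (Σx)(Σy)/n = 853.3 − 625.725 = 227.575
b = Sxy/Sxx = 227.575/115.5 = 1.970346
a = ȳ − b·x̄ = 11.5875 − 1.970346·6.75 = -1.712338
ŷ(1) = a + b·1 = -1.712338 + 1.970346·1 = 0.258009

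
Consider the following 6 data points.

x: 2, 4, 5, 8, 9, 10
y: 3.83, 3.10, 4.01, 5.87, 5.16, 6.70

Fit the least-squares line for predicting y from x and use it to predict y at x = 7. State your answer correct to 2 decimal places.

n = 6, Σx = 38, Σy = 28.67, Σxy = 200.51, Σx² = 290
Sxx = Σx² − (Σx)²/n = 290 − 240.666667 = 49.333333
Sxy = Σxy − (Σx)(Σy)/n = 200.51 − 181.576667 = 18.933333
b = Sxy/Sxx = 18.933333/49.333333 = 0.383784
a = ȳ − b·x̄ = 4.778333 − 0.383784·6.333333 = 2.347703
ŷ(7) = a + b·7 = 2.347703 + 0.383784·7 = 5.034189

5.03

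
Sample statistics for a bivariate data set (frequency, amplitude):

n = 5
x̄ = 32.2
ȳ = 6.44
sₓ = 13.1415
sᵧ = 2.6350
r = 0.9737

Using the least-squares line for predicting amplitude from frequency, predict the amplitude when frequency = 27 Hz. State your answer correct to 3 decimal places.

b = r · sᵧ/sₓ = 0.9737 · 2.635/13.1415 = 0.195236
a = ȳ − b·x̄ = 6.44 − 0.195236·32.2 = 0.153387
ŷ(27) = a + b·27 = 0.153387 + 0.195236·27 = 5.424771

5.425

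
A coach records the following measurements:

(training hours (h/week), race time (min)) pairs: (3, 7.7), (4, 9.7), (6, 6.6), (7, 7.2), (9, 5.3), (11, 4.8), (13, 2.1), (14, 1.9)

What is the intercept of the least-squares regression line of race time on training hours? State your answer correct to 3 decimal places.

n = 8, Σx = 67, Σy = 45.3, Σxy = 306.3, Σx² = 677
Sxx = Σx² − (Σx)²/n = 677 − 561.125 = 115.875
Sxy = Σxy − (Σx)(Σy)/n = 306.3 − 379.3875 = -73.0875
b = Sxy/Sxx = -73.0875/115.875 = -0.630744
a = ȳ − b·x̄ = 5.6625 − (-0.630744)·8.375 = 10.944984

10.945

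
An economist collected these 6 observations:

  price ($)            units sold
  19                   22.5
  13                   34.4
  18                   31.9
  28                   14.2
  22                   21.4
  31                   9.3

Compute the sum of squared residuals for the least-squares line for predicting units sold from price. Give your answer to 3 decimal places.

n = 6, Σx = 131, Σy = 133.7, Σxy = 2605.6, Σx² = 3083, Σy² = 3453.31
Sxx = Σx² − (Σx)²/n = 3083 − 2860.166667 = 222.833333
Sxy = Σxy − (Σx)(Σy)/n = 2605.6 − 2919.116667 = -313.516667
Syy = Σy² − (Σy)²/n = 3453.31 − 2979.281667 = 474.028333
b = Sxy/Sxx = -313.516667/222.833333 = -1.406956
SSE = Syy − b·Sxy = 474.028333 − (-1.406956)·(-313.516667) = 32.924218

32.924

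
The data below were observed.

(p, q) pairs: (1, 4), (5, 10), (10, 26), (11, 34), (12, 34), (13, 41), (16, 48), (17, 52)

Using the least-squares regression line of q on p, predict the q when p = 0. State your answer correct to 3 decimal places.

n = 8, Σx = 85, Σy = 249, Σxy = 3281, Σx² = 1105
Sxx = Σx² − (Σx)²/n = 1105 − 903.125 = 201.875
Sxy = Σxy − (Σx)(Σy)/n = 3281 − 2645.625 = 635.375
b = Sxy/Sxx = 635.375/201.875 = 3.147368
a = ȳ − b·x̄ = 31.125 − 3.147368·10.625 = -2.315789
ŷ(0) = a + b·0 = -2.315789 + 3.147368·0 = -2.315789

-2.316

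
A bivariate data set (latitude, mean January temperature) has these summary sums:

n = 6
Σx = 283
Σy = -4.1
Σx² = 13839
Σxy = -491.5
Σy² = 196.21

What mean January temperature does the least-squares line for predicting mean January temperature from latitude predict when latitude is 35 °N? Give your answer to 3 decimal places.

6.706

Sxx = Σx² − (Σx)²/n = 13839 − 13348.166667 = 490.833333
Sxy = Σxy − (Σx)(Σy)/n = -491.5 − (-193.383333) = -298.116667
b = Sxy/Sxx = -298.116667/490.833333 = -0.607368
a = ȳ − b·x̄ = -0.683333 − (-0.607368)·47.166667 = 27.964211
ŷ(35) = a + b·35 = 27.964211 + (-0.607368)·35 = 6.706316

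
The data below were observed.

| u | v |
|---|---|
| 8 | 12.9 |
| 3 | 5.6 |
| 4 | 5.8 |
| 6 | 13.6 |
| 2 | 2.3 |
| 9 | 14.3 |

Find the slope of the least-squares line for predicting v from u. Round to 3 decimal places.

n = 6, Σx = 32, Σy = 54.5, Σxy = 358.1, Σx² = 210
Sxx = Σx² − (Σx)²/n = 210 − 170.666667 = 39.333333
Sxy = Σxy − (Σx)(Σy)/n = 358.1 − 290.666667 = 67.433333
b = Sxy/Sxx = 67.433333/39.333333 = 1.714407

1.714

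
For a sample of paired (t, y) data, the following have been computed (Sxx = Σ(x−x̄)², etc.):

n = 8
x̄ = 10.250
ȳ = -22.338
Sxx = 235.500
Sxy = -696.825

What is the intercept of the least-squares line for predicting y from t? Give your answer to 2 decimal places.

b = Sxy/Sxx = -696.825/235.5 = -2.958917
a = ȳ − b·x̄ = -22.338 − (-2.958917)·10.25 = 7.990901

7.99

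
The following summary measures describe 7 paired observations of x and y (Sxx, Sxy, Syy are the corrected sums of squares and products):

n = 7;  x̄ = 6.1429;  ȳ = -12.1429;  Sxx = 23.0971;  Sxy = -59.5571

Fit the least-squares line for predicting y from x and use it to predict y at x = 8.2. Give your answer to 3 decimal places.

-17.447

b = Sxy/Sxx = -59.5571/23.0971 = -2.578553
a = ȳ − b·x̄ = -12.1429 − (-2.578553)·6.1429 = 3.696894
ŷ(8.2) = a + b·8.2 = 3.696894 + (-2.578553)·8.2 = -17.447242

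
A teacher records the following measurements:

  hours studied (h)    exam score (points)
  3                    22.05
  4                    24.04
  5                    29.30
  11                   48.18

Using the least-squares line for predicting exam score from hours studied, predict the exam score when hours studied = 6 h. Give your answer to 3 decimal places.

n = 4, Σx = 23, Σy = 123.57, Σxy = 838.79, Σx² = 171
Sxx = Σx² − (Σx)²/n = 171 − 132.25 = 38.75
Sxy = Σxy − (Σx)(Σy)/n = 838.79 − 710.5275 = 128.2625
b = Sxy/Sxx = 128.2625/38.75 = 3.31
a = ȳ − b·x̄ = 30.8925 − 3.31·5.75 = 11.86
ŷ(6) = a + b·6 = 11.86 + 3.31·6 = 31.72

31.720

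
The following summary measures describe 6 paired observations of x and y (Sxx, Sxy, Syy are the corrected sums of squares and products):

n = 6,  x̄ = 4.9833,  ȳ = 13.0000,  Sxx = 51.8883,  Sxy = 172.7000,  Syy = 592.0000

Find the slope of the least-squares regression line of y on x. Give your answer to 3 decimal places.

b = Sxy/Sxx = 172.7/51.8883 = 3.328303

3.328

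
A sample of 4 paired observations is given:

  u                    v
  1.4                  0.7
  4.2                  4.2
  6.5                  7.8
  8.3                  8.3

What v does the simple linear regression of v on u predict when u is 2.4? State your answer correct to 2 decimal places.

n = 4, Σx = 20.4, Σy = 21, Σxy = 138.21, Σx² = 130.74
Sxx = Σx² − (Σx)²/n = 130.74 − 104.04 = 26.7
Sxy = Σxy − (Σx)(Σy)/n = 138.21 − 107.1 = 31.11
b = Sxy/Sxx = 31.11/26.7 = 1.165169
a = ȳ − b·x̄ = 5.25 − 1.165169·5.1 = -0.692360
ŷ(2.4) = a + b·2.4 = -0.692360 + 1.165169·2.4 = 2.104045

2.10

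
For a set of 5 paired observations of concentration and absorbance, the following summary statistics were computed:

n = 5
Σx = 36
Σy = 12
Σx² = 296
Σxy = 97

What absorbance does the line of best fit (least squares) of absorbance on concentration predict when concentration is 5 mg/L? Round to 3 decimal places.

Sxx = Σx² − (Σx)²/n = 296 − 259.2 = 36.8
Sxy = Σxy − (Σx)(Σy)/n = 97 − 86.4 = 10.6
b = Sxy/Sxx = 10.6/36.8 = 0.288043
a = ȳ − b·x̄ = 2.4 − 0.288043·7.2 = 0.326087
ŷ(5) = a + b·5 = 0.326087 + 0.288043·5 = 1.766304

1.766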